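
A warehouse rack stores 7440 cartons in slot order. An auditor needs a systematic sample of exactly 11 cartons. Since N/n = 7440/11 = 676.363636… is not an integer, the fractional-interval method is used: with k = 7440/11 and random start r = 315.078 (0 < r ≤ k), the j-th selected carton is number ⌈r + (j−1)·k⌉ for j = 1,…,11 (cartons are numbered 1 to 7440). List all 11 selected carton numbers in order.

316, 992, 1668, 2345, 3021, 3697, 4374, 5050, 5726, 6403, 7079

j=1: r + 0k = 315.078 → ⌈·⌉ = 316
j=2: r + 1k = 991.441636… → ⌈·⌉ = 992
j=3: r + 2k = 1667.805272… → ⌈·⌉ = 1668
j=4: r + 3k = 2344.168909… → ⌈·⌉ = 2345
j=5: r + 4k = 3020.532545… → ⌈·⌉ = 3021
j=6: r + 5k = 3696.896181… → ⌈·⌉ = 3697
j=7: r + 6k = 4373.259818… → ⌈·⌉ = 4374
j=8: r + 7k = 5049.623454… → ⌈·⌉ = 5050
j=9: r + 8k = 5725.987090… → ⌈·⌉ = 5726
j=10: r + 9k = 6402.350727… → ⌈·⌉ = 6403
j=11: r + 10k = 7078.714363… → ⌈·⌉ = 7079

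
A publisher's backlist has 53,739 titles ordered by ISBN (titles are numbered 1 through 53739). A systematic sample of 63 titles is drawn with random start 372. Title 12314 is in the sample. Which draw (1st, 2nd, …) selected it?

k = 53739/63 = 853
position = (12314 − 372)/853 + 1 = 11942/853 + 1 = 14 + 1 = 15

15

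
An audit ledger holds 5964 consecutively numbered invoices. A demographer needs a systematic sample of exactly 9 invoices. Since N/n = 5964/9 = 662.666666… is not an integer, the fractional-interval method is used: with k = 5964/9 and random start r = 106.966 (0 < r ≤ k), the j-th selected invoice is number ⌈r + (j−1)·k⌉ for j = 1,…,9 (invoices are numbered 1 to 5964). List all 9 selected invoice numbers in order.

107, 770, 1433, 2095, 2758, 3421, 4083, 4746, 5409

j=1: r + 0k = 106.966 → ⌈·⌉ = 107
j=2: r + 1k = 769.632666… → ⌈·⌉ = 770
j=3: r + 2k = 1432.299333… → ⌈·⌉ = 1433
j=4: r + 3k = 2094.966 → ⌈·⌉ = 2095
j=5: r + 4k = 2757.632666… → ⌈·⌉ = 2758
j=6: r + 5k = 3420.299333… → ⌈·⌉ = 3421
j=7: r + 6k = 4082.966 → ⌈·⌉ = 4083
j=8: r + 7k = 4745.632666… → ⌈·⌉ = 4746
j=9: r + 8k = 5408.299333… → ⌈·⌉ = 5409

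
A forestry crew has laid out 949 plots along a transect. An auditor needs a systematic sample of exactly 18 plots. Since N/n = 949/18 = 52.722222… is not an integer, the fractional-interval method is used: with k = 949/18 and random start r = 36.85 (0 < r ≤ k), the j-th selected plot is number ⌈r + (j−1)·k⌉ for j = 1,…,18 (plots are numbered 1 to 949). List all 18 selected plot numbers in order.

j=1: r + 0k = 36.85 → ⌈·⌉ = 37
j=2: r + 1k = 89.572222… → ⌈·⌉ = 90
j=3: r + 2k = 142.294444… → ⌈·⌉ = 143
j=4: r + 3k = 195.016666… → ⌈·⌉ = 196
j=5: r + 4k = 247.738888… → ⌈·⌉ = 248
j=6: r + 5k = 300.461111… → ⌈·⌉ = 301
j=7: r + 6k = 353.183333… → ⌈·⌉ = 354
j=8: r + 7k = 405.905555… → ⌈·⌉ = 406
j=9: r + 8k = 458.627777… → ⌈·⌉ = 459
j=10: r + 9k = 511.35 → ⌈·⌉ = 512
j=11: r + 10k = 564.072222… → ⌈·⌉ = 565
j=12: r + 11k = 616.794444… → ⌈·⌉ = 617
j=13: r + 12k = 669.516666… → ⌈·⌉ = 670
j=14: r + 13k = 722.238888… → ⌈·⌉ = 723
j=15: r + 14k = 774.961111… → ⌈·⌉ = 775
j=16: r + 15k = 827.683333… → ⌈·⌉ = 828
j=17: r + 16k = 880.405555… → ⌈·⌉ = 881
j=18: r + 17k = 933.127777… → ⌈·⌉ = 934

37, 90, 143, 196, 248, 301, 354, 406, 459, 512, 565, 617, 670, 723, 775, 828, 881, 934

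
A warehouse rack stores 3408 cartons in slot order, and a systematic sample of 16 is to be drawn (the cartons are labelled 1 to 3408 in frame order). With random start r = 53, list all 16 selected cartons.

53, 266, 479, 692, 905, 1118, 1331, 1544, 1757, 1970, 2183, 2396, 2609, 2822, 3035, 3248

k = N/n = 3408/16 = 213
carton 1: 53
carton 2: 53 + 213 = 266
carton 3: 266 + 213 = 479
carton 4: 479 + 213 = 692
carton 5: 692 + 213 = 905
carton 6: 905 + 213 = 1118
carton 7: 1118 + 213 = 1331
carton 8: 1331 + 213 = 1544
carton 9: 1544 + 213 = 1757
carton 10: 1757 + 213 = 1970
carton 11: 1970 + 213 = 2183
carton 12: 2183 + 213 = 2396
carton 13: 2396 + 213 = 2609
carton 14: 2609 + 213 = 2822
carton 15: 2822 + 213 = 3035
carton 16: 3035 + 213 = 3248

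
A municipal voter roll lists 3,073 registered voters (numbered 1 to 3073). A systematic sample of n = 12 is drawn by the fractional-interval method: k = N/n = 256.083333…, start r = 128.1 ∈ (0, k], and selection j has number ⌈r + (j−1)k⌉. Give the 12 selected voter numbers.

129, 385, 641, 897, 1153, 1409, 1665, 1921, 2177, 2433, 2689, 2946

j=1: r + 0k = 128.1 → ⌈·⌉ = 129
j=2: r + 1k = 384.183333… → ⌈·⌉ = 385
j=3: r + 2k = 640.266666… → ⌈·⌉ = 641
j=4: r + 3k = 896.35 → ⌈·⌉ = 897
j=5: r + 4k = 1152.433333… → ⌈·⌉ = 1153
j=6: r + 5k = 1408.516666… → ⌈·⌉ = 1409
j=7: r + 6k = 1664.6 → ⌈·⌉ = 1665
j=8: r + 7k = 1920.683333… → ⌈·⌉ = 1921
j=9: r + 8k = 2176.766666… → ⌈·⌉ = 2177
j=10: r + 9k = 2432.85 → ⌈·⌉ = 2433
j=11: r + 10k = 2688.933333… → ⌈·⌉ = 2689
j=12: r + 11k = 2945.016666… → ⌈·⌉ = 2946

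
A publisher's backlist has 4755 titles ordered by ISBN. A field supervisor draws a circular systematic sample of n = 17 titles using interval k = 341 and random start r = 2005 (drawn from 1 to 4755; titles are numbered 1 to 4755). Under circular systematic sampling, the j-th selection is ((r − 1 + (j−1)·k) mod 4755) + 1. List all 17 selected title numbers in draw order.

2005, 2346, 2687, 3028, 3369, 3710, 4051, 4392, 4733, 319, 660, 1001, 1342, 1683, 2024, 2365, 2706

Selection 1: 2005
Selection 2: 2005 + 341 = 2346
Selection 3: 2346 + 341 = 2687
Selection 4: 2687 + 341 = 3028
Selection 5: 3028 + 341 = 3369
Selection 6: 3369 + 341 = 3710
Selection 7: 3710 + 341 = 4051
Selection 8: 4051 + 341 = 4392
Selection 9: 4392 + 341 = 4733
Selection 10: 4733 + 341 = 5074 → 5074 − 4755 = 319
Selection 11: 319 + 341 = 660
Selection 12: 660 + 341 = 1001
Selection 13: 1001 + 341 = 1342
Selection 14: 1342 + 341 = 1683
Selection 15: 1683 + 341 = 2024
Selection 16: 2024 + 341 = 2365
Selection 17: 2365 + 341 = 2706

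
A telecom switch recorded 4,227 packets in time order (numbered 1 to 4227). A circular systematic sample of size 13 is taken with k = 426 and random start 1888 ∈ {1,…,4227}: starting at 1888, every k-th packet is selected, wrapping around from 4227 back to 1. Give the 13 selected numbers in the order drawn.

1888, 2314, 2740, 3166, 3592, 4018, 217, 643, 1069, 1495, 1921, 2347, 2773

Selection 1: 1888
Selection 2: 1888 + 426 = 2314
Selection 3: 2314 + 426 = 2740
Selection 4: 2740 + 426 = 3166
Selection 5: 3166 + 426 = 3592
Selection 6: 3592 + 426 = 4018
Selection 7: 4018 + 426 = 4444 → 4444 − 4227 = 217
Selection 8: 217 + 426 = 643
Selection 9: 643 + 426 = 1069
Selection 10: 1069 + 426 = 1495
Selection 11: 1495 + 426 = 1921
Selection 12: 1921 + 426 = 2347
Selection 13: 2347 + 426 = 2773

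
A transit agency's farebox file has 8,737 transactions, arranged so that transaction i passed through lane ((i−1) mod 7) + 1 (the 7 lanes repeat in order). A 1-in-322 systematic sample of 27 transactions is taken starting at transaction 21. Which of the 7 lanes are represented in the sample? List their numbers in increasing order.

7

Consecutive selections differ by k = 322, so their lane numbers differ by 322 mod 7 = 0.
gcd(322, 7) = 7, so the sample visits 7/7 = 1 distinct residues mod 7.
Start 21 is lane 7; the lanes hit are 7.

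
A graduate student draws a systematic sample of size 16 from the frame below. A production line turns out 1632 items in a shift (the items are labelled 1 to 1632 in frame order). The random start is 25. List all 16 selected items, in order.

25, 127, 229, 331, 433, 535, 637, 739, 841, 943, 1045, 1147, 1249, 1351, 1453, 1555

k = N/n = 1632/16 = 102
item 1: 25
item 2: 25 + 102 = 127
item 3: 127 + 102 = 229
item 4: 229 + 102 = 331
item 5: 331 + 102 = 433
item 6: 433 + 102 = 535
item 7: 535 + 102 = 637
item 8: 637 + 102 = 739
item 9: 739 + 102 = 841
item 10: 841 + 102 = 943
item 11: 943 + 102 = 1045
item 12: 1045 + 102 = 1147
item 13: 1147 + 102 = 1249
item 14: 1249 + 102 = 1351
item 15: 1351 + 102 = 1453
item 16: 1453 + 102 = 1555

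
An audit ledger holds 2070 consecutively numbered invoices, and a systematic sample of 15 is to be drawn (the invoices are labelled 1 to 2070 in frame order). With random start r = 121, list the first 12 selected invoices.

121, 259, 397, 535, 673, 811, 949, 1087, 1225, 1363, 1501, 1639

k = N/n = 2070/15 = 138
invoice 1: 121
invoice 2: 121 + 138 = 259
invoice 3: 259 + 138 = 397
invoice 4: 397 + 138 = 535
invoice 5: 535 + 138 = 673
invoice 6: 673 + 138 = 811
invoice 7: 811 + 138 = 949
invoice 8: 949 + 138 = 1087
invoice 9: 1087 + 138 = 1225
invoice 10: 1225 + 138 = 1363
invoice 11: 1363 + 138 = 1501
invoice 12: 1501 + 138 = 1639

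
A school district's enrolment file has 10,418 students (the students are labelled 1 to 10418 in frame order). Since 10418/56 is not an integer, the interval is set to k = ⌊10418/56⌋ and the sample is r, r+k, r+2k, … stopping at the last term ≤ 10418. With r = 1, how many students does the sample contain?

57

k = ⌊10418/56⌋ = 186
Achieved size = ⌊(10418 − 1)/186⌋ + 1 = ⌊10417/186⌋ + 1 = 56 + 1 = 57
(last selection: 1 + 56×186 = 10417 ≤ 10418; next would be 10603 > 10418)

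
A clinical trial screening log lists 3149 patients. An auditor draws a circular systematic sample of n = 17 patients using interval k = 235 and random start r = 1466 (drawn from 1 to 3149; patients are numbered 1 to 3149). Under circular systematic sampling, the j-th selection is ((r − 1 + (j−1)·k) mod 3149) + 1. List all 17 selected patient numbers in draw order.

Selection 1: 1466
Selection 2: 1466 + 235 = 1701
Selection 3: 1701 + 235 = 1936
Selection 4: 1936 + 235 = 2171
Selection 5: 2171 + 235 = 2406
Selection 6: 2406 + 235 = 2641
Selection 7: 2641 + 235 = 2876
Selection 8: 2876 + 235 = 3111
Selection 9: 3111 + 235 = 3346 → 3346 − 3149 = 197
Selection 10: 197 + 235 = 432
Selection 11: 432 + 235 = 667
Selection 12: 667 + 235 = 902
Selection 13: 902 + 235 = 1137
Selection 14: 1137 + 235 = 1372
Selection 15: 1372 + 235 = 1607
Selection 16: 1607 + 235 = 1842
Selection 17: 1842 + 235 = 2077

1466, 1701, 1936, 2171, 2406, 2641, 2876, 3111, 197, 432, 667, 902, 1137, 1372, 1607, 1842, 2077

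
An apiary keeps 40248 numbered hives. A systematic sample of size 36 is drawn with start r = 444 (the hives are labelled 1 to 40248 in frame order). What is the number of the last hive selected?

k = 40248/36 = 1118
36th selection = r + (36−1)·k = 444 + 35×1118 = 444 + 39130 = 39574

39574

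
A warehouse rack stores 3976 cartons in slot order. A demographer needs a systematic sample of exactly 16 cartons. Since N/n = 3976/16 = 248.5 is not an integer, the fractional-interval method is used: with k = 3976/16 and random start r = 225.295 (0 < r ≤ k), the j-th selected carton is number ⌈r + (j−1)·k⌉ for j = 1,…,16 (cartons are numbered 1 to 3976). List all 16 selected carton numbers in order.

226, 474, 723, 971, 1220, 1468, 1717, 1965, 2214, 2462, 2711, 2959, 3208, 3456, 3705, 3953

j=1: r + 0k = 225.295 → ⌈·⌉ = 226
j=2: r + 1k = 473.795 → ⌈·⌉ = 474
j=3: r + 2k = 722.295 → ⌈·⌉ = 723
j=4: r + 3k = 970.795 → ⌈·⌉ = 971
j=5: r + 4k = 1219.295 → ⌈·⌉ = 1220
j=6: r + 5k = 1467.795 → ⌈·⌉ = 1468
j=7: r + 6k = 1716.295 → ⌈·⌉ = 1717
j=8: r + 7k = 1964.795 → ⌈·⌉ = 1965
j=9: r + 8k = 2213.295 → ⌈·⌉ = 2214
j=10: r + 9k = 2461.795 → ⌈·⌉ = 2462
j=11: r + 10k = 2710.295 → ⌈·⌉ = 2711
j=12: r + 11k = 2958.795 → ⌈·⌉ = 2959
j=13: r + 12k = 3207.295 → ⌈·⌉ = 3208
j=14: r + 13k = 3455.795 → ⌈·⌉ = 3456
j=15: r + 14k = 3704.295 → ⌈·⌉ = 3705
j=16: r + 15k = 3952.795 → ⌈·⌉ = 3953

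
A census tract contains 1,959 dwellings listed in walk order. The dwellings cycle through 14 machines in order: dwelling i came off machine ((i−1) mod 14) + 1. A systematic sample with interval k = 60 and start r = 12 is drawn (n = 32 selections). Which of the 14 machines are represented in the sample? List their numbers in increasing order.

2, 4, 6, 8, 10, 12, 14

Consecutive selections differ by k = 60, so their machine numbers differ by 60 mod 14 = 4.
gcd(60, 14) = 2, so the sample visits 14/2 = 7 distinct residues mod 14.
Start 12 is machine 12; the machines hit are 2, 4, 6, 8, 10, 12, 14.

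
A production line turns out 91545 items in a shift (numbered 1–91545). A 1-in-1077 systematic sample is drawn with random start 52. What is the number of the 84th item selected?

k = 1077
84th selection = r + (84−1)·k = 52 + 83×1077 = 52 + 89391 = 89443

89443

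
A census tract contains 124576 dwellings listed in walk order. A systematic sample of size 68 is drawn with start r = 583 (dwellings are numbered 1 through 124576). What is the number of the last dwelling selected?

123327

k = 124576/68 = 1832
68th selection = r + (68−1)·k = 583 + 67×1832 = 583 + 122744 = 123327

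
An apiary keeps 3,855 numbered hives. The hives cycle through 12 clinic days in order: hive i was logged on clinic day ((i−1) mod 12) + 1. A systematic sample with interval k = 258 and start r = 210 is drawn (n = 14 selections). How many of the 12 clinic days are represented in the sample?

Consecutive selections differ by k = 258, so their clinic day numbers differ by 258 mod 12 = 6.
gcd(258, 12) = 6, so the sample visits 12/6 = 2 distinct residues mod 12.
Start 210 is clinic day 6; the clinic days hit are 6, 12.

2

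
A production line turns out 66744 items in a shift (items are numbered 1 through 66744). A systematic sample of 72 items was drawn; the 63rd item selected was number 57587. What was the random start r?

113

k = 66744/72 = 927
r = 57587 − (63−1)×927 = 57587 − 57474 = 113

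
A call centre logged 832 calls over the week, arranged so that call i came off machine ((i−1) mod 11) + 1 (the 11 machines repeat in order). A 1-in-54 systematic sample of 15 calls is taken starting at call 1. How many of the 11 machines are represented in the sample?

11

Consecutive selections differ by k = 54, so their machine numbers differ by 54 mod 11 = 10.
gcd(54, 11) = 1, so the sample visits 11/1 = 11 distinct residues mod 11.
Start 1 is machine 1; the machines hit are 1, 2, 3, 4, 5, 6, 7, 8, 9, 10, 11.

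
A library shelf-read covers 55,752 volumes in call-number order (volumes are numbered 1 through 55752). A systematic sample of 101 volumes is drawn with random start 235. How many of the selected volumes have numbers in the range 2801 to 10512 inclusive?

14

k = 55752/101 = 552
First selection ≥ 2801: 235 + ⌈(2801−235)/552⌉·552 = 235 + 5×552 = 2995
Last selection ≤ 10512: 235 + ⌊(10512−235)/552⌋·552 = 235 + 18×552 = 10171
Count = 18 − 5 + 1 = 14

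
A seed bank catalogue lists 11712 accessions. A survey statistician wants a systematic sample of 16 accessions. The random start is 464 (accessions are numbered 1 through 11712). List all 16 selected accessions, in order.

k = N/n = 11712/16 = 732
accession 1: 464
accession 2: 464 + 732 = 1196
accession 3: 1196 + 732 = 1928
accession 4: 1928 + 732 = 2660
accession 5: 2660 + 732 = 3392
accession 6: 3392 + 732 = 4124
accession 7: 4124 + 732 = 4856
accession 8: 4856 + 732 = 5588
accession 9: 5588 + 732 = 6320
accession 10: 6320 + 732 = 7052
accession 11: 7052 + 732 = 7784
accession 12: 7784 + 732 = 8516
accession 13: 8516 + 732 = 9248
accession 14: 9248 + 732 = 9980
accession 15: 9980 + 732 = 10712
accession 16: 10712 + 732 = 11444

464, 1196, 1928, 2660, 3392, 4124, 4856, 5588, 6320, 7052, 7784, 8516, 9248, 9980, 10712, 11444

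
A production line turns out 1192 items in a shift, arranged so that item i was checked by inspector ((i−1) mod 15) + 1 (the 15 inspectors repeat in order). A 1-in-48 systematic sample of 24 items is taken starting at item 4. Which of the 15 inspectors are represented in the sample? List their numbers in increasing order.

1, 4, 7, 10, 13

Consecutive selections differ by k = 48, so their inspector numbers differ by 48 mod 15 = 3.
gcd(48, 15) = 3, so the sample visits 15/3 = 5 distinct residues mod 15.
Start 4 is inspector 4; the inspectors hit are 1, 4, 7, 10, 13.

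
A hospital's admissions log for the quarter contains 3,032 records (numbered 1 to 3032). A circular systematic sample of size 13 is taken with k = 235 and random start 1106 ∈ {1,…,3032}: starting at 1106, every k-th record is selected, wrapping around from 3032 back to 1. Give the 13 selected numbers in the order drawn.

Selection 1: 1106
Selection 2: 1106 + 235 = 1341
Selection 3: 1341 + 235 = 1576
Selection 4: 1576 + 235 = 1811
Selection 5: 1811 + 235 = 2046
Selection 6: 2046 + 235 = 2281
Selection 7: 2281 + 235 = 2516
Selection 8: 2516 + 235 = 2751
Selection 9: 2751 + 235 = 2986
Selection 10: 2986 + 235 = 3221 → 3221 − 3032 = 189
Selection 11: 189 + 235 = 424
Selection 12: 424 + 235 = 659
Selection 13: 659 + 235 = 894

1106, 1341, 1576, 1811, 2046, 2281, 2516, 2751, 2986, 189, 424, 659, 894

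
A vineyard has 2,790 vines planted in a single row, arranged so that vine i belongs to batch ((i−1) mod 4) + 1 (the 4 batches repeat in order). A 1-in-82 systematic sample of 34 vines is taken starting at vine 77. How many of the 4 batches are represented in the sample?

Consecutive selections differ by k = 82, so their batch numbers differ by 82 mod 4 = 2.
gcd(82, 4) = 2, so the sample visits 4/2 = 2 distinct residues mod 4.
Start 77 is batch 1; the batches hit are 1, 3.

2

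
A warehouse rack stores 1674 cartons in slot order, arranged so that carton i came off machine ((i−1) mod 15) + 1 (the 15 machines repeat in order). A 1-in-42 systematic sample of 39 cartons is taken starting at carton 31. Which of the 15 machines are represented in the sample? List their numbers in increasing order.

Consecutive selections differ by k = 42, so their machine numbers differ by 42 mod 15 = 12.
gcd(42, 15) = 3, so the sample visits 15/3 = 5 distinct residues mod 15.
Start 31 is machine 1; the machines hit are 1, 4, 7, 10, 13.

1, 4, 7, 10, 13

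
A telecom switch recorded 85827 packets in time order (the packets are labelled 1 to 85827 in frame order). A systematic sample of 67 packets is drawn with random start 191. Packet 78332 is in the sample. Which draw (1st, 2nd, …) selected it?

k = 85827/67 = 1281
position = (78332 − 191)/1281 + 1 = 78141/1281 + 1 = 61 + 1 = 62

62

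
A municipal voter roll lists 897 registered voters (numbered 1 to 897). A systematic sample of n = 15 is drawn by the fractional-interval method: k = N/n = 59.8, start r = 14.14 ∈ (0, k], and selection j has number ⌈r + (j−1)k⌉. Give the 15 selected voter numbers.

15, 74, 134, 194, 254, 314, 373, 433, 493, 553, 613, 672, 732, 792, 852

j=1: r + 0k = 14.14 → ⌈·⌉ = 15
j=2: r + 1k = 73.94 → ⌈·⌉ = 74
j=3: r + 2k = 133.74 → ⌈·⌉ = 134
j=4: r + 3k = 193.54 → ⌈·⌉ = 194
j=5: r + 4k = 253.34 → ⌈·⌉ = 254
j=6: r + 5k = 313.14 → ⌈·⌉ = 314
j=7: r + 6k = 372.94 → ⌈·⌉ = 373
j=8: r + 7k = 432.74 → ⌈·⌉ = 433
j=9: r + 8k = 492.54 → ⌈·⌉ = 493
j=10: r + 9k = 552.34 → ⌈·⌉ = 553
j=11: r + 10k = 612.14 → ⌈·⌉ = 613
j=12: r + 11k = 671.94 → ⌈·⌉ = 672
j=13: r + 12k = 731.74 → ⌈·⌉ = 732
j=14: r + 13k = 791.54 → ⌈·⌉ = 792
j=15: r + 14k = 851.34 → ⌈·⌉ = 852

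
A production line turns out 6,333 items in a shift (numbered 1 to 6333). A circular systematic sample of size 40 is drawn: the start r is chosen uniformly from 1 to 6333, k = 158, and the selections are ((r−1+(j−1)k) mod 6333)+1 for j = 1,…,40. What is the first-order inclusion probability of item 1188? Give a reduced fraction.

For each position j, as r ranges over 1…6333 the j-th selection hits every item exactly once, so item 1188 is selected for exactly 40 of the 6333 starts.
Inclusion probability = 40/6333.

40/6333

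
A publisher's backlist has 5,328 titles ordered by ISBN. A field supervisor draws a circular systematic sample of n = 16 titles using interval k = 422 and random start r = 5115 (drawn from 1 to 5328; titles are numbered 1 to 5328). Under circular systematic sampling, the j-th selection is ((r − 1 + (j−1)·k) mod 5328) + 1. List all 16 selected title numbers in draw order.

5115, 209, 631, 1053, 1475, 1897, 2319, 2741, 3163, 3585, 4007, 4429, 4851, 5273, 367, 789

Selection 1: 5115
Selection 2: 5115 + 422 = 5537 → 5537 − 5328 = 209
Selection 3: 209 + 422 = 631
Selection 4: 631 + 422 = 1053
Selection 5: 1053 + 422 = 1475
Selection 6: 1475 + 422 = 1897
Selection 7: 1897 + 422 = 2319
Selection 8: 2319 + 422 = 2741
Selection 9: 2741 + 422 = 3163
Selection 10: 3163 + 422 = 3585
Selection 11: 3585 + 422 = 4007
Selection 12: 4007 + 422 = 4429
Selection 13: 4429 + 422 = 4851
Selection 14: 4851 + 422 = 5273
Selection 15: 5273 + 422 = 5695 → 5695 − 5328 = 367
Selection 16: 367 + 422 = 789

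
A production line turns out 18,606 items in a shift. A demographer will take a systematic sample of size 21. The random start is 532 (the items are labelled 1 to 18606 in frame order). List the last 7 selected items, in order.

k = N/n = 18606/21 = 886
15th selection = 532 + 14×886 = 12936
16th: 12936 + 886 = 13822
17th: 13822 + 886 = 14708
18th: 14708 + 886 = 15594
19th: 15594 + 886 = 16480
20th: 16480 + 886 = 17366
21st: 17366 + 886 = 18252

12936, 13822, 14708, 15594, 16480, 17366, 18252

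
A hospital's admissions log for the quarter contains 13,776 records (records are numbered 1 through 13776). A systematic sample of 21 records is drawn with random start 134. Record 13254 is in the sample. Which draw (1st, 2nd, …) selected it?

21

k = 13776/21 = 656
position = (13254 − 134)/656 + 1 = 13120/656 + 1 = 20 + 1 = 21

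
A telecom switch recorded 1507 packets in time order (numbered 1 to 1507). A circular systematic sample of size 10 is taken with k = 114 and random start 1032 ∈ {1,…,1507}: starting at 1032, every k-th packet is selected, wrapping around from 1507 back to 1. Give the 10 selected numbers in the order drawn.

Selection 1: 1032
Selection 2: 1032 + 114 = 1146
Selection 3: 1146 + 114 = 1260
Selection 4: 1260 + 114 = 1374
Selection 5: 1374 + 114 = 1488
Selection 6: 1488 + 114 = 1602 → 1602 − 1507 = 95
Selection 7: 95 + 114 = 209
Selection 8: 209 + 114 = 323
Selection 9: 323 + 114 = 437
Selection 10: 437 + 114 = 551

1032, 1146, 1260, 1374, 1488, 95, 209, 323, 437, 551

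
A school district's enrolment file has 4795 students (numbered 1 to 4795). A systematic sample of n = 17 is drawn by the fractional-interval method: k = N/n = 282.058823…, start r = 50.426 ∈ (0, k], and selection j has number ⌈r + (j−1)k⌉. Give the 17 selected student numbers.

51, 333, 615, 897, 1179, 1461, 1743, 2025, 2307, 2589, 2872, 3154, 3436, 3718, 4000, 4282, 4564

j=1: r + 0k = 50.426 → ⌈·⌉ = 51
j=2: r + 1k = 332.484823… → ⌈·⌉ = 333
j=3: r + 2k = 614.543647… → ⌈·⌉ = 615
j=4: r + 3k = 896.602470… → ⌈·⌉ = 897
j=5: r + 4k = 1178.661294… → ⌈·⌉ = 1179
j=6: r + 5k = 1460.720117… → ⌈·⌉ = 1461
j=7: r + 6k = 1742.778941… → ⌈·⌉ = 1743
j=8: r + 7k = 2024.837764… → ⌈·⌉ = 2025
j=9: r + 8k = 2306.896588… → ⌈·⌉ = 2307
j=10: r + 9k = 2588.955411… → ⌈·⌉ = 2589
j=11: r + 10k = 2871.014235… → ⌈·⌉ = 2872
j=12: r + 11k = 3153.073058… → ⌈·⌉ = 3154
j=13: r + 12k = 3435.131882… → ⌈·⌉ = 3436
j=14: r + 13k = 3717.190705… → ⌈·⌉ = 3718
j=15: r + 14k = 3999.249529… → ⌈·⌉ = 4000
j=16: r + 15k = 4281.308352… → ⌈·⌉ = 4282
j=17: r + 16k = 4563.367176… → ⌈·⌉ = 4564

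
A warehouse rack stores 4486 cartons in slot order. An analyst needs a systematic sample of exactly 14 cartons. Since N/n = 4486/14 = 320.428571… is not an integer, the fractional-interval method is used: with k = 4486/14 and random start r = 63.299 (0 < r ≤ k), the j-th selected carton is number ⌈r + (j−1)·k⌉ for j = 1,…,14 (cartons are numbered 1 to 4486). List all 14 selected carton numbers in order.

j=1: r + 0k = 63.299 → ⌈·⌉ = 64
j=2: r + 1k = 383.727571… → ⌈·⌉ = 384
j=3: r + 2k = 704.156142… → ⌈·⌉ = 705
j=4: r + 3k = 1024.584714… → ⌈·⌉ = 1025
j=5: r + 4k = 1345.013285… → ⌈·⌉ = 1346
j=6: r + 5k = 1665.441857… → ⌈·⌉ = 1666
j=7: r + 6k = 1985.870428… → ⌈·⌉ = 1986
j=8: r + 7k = 2306.299 → ⌈·⌉ = 2307
j=9: r + 8k = 2626.727571… → ⌈·⌉ = 2627
j=10: r + 9k = 2947.156142… → ⌈·⌉ = 2948
j=11: r + 10k = 3267.584714… → ⌈·⌉ = 3268
j=12: r + 11k = 3588.013285… → ⌈·⌉ = 3589
j=13: r + 12k = 3908.441857… → ⌈·⌉ = 3909
j=14: r + 13k = 4228.870428… → ⌈·⌉ = 4229

64, 384, 705, 1025, 1346, 1666, 1986, 2307, 2627, 2948, 3268, 3589, 3909, 4229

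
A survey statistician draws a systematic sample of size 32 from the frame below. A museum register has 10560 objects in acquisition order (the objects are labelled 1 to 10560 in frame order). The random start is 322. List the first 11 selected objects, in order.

322, 652, 982, 1312, 1642, 1972, 2302, 2632, 2962, 3292, 3622

k = N/n = 10560/32 = 330
object 1: 322
object 2: 322 + 330 = 652
object 3: 652 + 330 = 982
object 4: 982 + 330 = 1312
object 5: 1312 + 330 = 1642
object 6: 1642 + 330 = 1972
object 7: 1972 + 330 = 2302
object 8: 2302 + 330 = 2632
object 9: 2632 + 330 = 2962
object 10: 2962 + 330 = 3292
object 11: 3292 + 330 = 3622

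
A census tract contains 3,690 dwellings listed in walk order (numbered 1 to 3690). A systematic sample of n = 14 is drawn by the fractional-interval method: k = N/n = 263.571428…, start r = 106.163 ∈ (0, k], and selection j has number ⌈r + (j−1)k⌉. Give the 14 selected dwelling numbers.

107, 370, 634, 897, 1161, 1425, 1688, 1952, 2215, 2479, 2742, 3006, 3270, 3533

j=1: r + 0k = 106.163 → ⌈·⌉ = 107
j=2: r + 1k = 369.734428… → ⌈·⌉ = 370
j=3: r + 2k = 633.305857… → ⌈·⌉ = 634
j=4: r + 3k = 896.877285… → ⌈·⌉ = 897
j=5: r + 4k = 1160.448714… → ⌈·⌉ = 1161
j=6: r + 5k = 1424.020142… → ⌈·⌉ = 1425
j=7: r + 6k = 1687.591571… → ⌈·⌉ = 1688
j=8: r + 7k = 1951.163 → ⌈·⌉ = 1952
j=9: r + 8k = 2214.734428… → ⌈·⌉ = 2215
j=10: r + 9k = 2478.305857… → ⌈·⌉ = 2479
j=11: r + 10k = 2741.877285… → ⌈·⌉ = 2742
j=12: r + 11k = 3005.448714… → ⌈·⌉ = 3006
j=13: r + 12k = 3269.020142… → ⌈·⌉ = 3270
j=14: r + 13k = 3532.591571… → ⌈·⌉ = 3533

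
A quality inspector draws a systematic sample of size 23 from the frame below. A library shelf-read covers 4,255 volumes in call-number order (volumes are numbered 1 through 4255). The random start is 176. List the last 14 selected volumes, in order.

k = N/n = 4255/23 = 185
10th selection = 176 + 9×185 = 1841
11th: 1841 + 185 = 2026
12th: 2026 + 185 = 2211
13th: 2211 + 185 = 2396
14th: 2396 + 185 = 2581
15th: 2581 + 185 = 2766
16th: 2766 + 185 = 2951
17th: 2951 + 185 = 3136
18th: 3136 + 185 = 3321
19th: 3321 + 185 = 3506
20th: 3506 + 185 = 3691
21st: 3691 + 185 = 3876
22nd: 3876 + 185 = 4061
23rd: 4061 + 185 = 4246

1841, 2026, 2211, 2396, 2581, 2766, 2951, 3136, 3321, 3506, 3691, 3876, 4061, 4246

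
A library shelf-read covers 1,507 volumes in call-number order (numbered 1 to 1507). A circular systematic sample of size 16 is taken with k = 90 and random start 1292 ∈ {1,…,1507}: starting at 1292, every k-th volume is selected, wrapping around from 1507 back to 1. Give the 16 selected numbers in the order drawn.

1292, 1382, 1472, 55, 145, 235, 325, 415, 505, 595, 685, 775, 865, 955, 1045, 1135

Selection 1: 1292
Selection 2: 1292 + 90 = 1382
Selection 3: 1382 + 90 = 1472
Selection 4: 1472 + 90 = 1562 → 1562 − 1507 = 55
Selection 5: 55 + 90 = 145
Selection 6: 145 + 90 = 235
Selection 7: 235 + 90 = 325
Selection 8: 325 + 90 = 415
Selection 9: 415 + 90 = 505
Selection 10: 505 + 90 = 595
Selection 11: 595 + 90 = 685
Selection 12: 685 + 90 = 775
Selection 13: 775 + 90 = 865
Selection 14: 865 + 90 = 955
Selection 15: 955 + 90 = 1045
Selection 16: 1045 + 90 = 1135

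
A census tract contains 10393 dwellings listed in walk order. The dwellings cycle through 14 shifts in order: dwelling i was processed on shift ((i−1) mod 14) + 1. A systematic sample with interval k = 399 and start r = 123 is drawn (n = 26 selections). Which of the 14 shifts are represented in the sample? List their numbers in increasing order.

Consecutive selections differ by k = 399, so their shift numbers differ by 399 mod 14 = 7.
gcd(399, 14) = 7, so the sample visits 14/7 = 2 distinct residues mod 14.
Start 123 is shift 11; the shifts hit are 4, 11.

4, 11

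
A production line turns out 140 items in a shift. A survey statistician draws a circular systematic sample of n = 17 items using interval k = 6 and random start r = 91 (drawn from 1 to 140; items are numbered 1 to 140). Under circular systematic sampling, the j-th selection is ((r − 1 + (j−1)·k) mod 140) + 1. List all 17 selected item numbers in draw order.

91, 97, 103, 109, 115, 121, 127, 133, 139, 5, 11, 17, 23, 29, 35, 41, 47

Selection 1: 91
Selection 2: 91 + 6 = 97
Selection 3: 97 + 6 = 103
Selection 4: 103 + 6 = 109
Selection 5: 109 + 6 = 115
Selection 6: 115 + 6 = 121
Selection 7: 121 + 6 = 127
Selection 8: 127 + 6 = 133
Selection 9: 133 + 6 = 139
Selection 10: 139 + 6 = 145 → 145 − 140 = 5
Selection 11: 5 + 6 = 11
Selection 12: 11 + 6 = 17
Selection 13: 17 + 6 = 23
Selection 14: 23 + 6 = 29
Selection 15: 29 + 6 = 35
Selection 16: 35 + 6 = 41
Selection 17: 41 + 6 = 47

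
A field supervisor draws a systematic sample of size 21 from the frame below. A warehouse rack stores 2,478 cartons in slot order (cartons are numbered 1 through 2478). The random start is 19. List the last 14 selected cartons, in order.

845, 963, 1081, 1199, 1317, 1435, 1553, 1671, 1789, 1907, 2025, 2143, 2261, 2379

k = N/n = 2478/21 = 118
8th selection = 19 + 7×118 = 845
9th: 845 + 118 = 963
10th: 963 + 118 = 1081
11th: 1081 + 118 = 1199
12th: 1199 + 118 = 1317
13th: 1317 + 118 = 1435
14th: 1435 + 118 = 1553
15th: 1553 + 118 = 1671
16th: 1671 + 118 = 1789
17th: 1789 + 118 = 1907
18th: 1907 + 118 = 2025
19th: 2025 + 118 = 2143
20th: 2143 + 118 = 2261
21st: 2261 + 118 = 2379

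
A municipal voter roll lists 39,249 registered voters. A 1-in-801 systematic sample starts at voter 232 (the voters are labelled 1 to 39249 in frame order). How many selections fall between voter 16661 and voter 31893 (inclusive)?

k = 801
First selection ≥ 16661: 232 + ⌈(16661−232)/801⌉·801 = 232 + 21×801 = 17053
Last selection ≤ 31893: 232 + ⌊(31893−232)/801⌋·801 = 232 + 39×801 = 31471
Count = 39 − 21 + 1 = 19

19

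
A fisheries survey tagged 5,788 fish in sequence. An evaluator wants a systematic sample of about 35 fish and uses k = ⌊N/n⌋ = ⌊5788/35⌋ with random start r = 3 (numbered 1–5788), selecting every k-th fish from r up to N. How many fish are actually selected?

36

k = ⌊5788/35⌋ = 165
Achieved size = ⌊(5788 − 3)/165⌋ + 1 = ⌊5785/165⌋ + 1 = 35 + 1 = 36
(last selection: 3 + 35×165 = 5778 ≤ 5788; next would be 5943 > 5788)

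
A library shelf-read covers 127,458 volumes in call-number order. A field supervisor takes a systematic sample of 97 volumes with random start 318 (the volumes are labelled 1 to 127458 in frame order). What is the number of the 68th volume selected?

88356

k = 127458/97 = 1314
68th selection = r + (68−1)·k = 318 + 67×1314 = 318 + 88038 = 88356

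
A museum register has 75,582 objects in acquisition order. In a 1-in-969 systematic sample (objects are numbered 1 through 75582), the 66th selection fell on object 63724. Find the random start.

739

k = 969
r = 63724 − (66−1)×969 = 63724 − 62985 = 739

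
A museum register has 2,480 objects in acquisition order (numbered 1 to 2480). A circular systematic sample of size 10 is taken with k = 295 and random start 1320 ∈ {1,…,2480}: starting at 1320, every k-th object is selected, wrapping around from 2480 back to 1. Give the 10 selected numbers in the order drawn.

Selection 1: 1320
Selection 2: 1320 + 295 = 1615
Selection 3: 1615 + 295 = 1910
Selection 4: 1910 + 295 = 2205
Selection 5: 2205 + 295 = 2500 → 2500 − 2480 = 20
Selection 6: 20 + 295 = 315
Selection 7: 315 + 295 = 610
Selection 8: 610 + 295 = 905
Selection 9: 905 + 295 = 1200
Selection 10: 1200 + 295 = 1495

1320, 1615, 1910, 2205, 20, 315, 610, 905, 1200, 1495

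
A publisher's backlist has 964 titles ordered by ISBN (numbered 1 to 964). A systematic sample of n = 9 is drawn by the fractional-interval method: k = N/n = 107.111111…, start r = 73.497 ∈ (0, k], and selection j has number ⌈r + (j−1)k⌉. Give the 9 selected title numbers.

j=1: r + 0k = 73.497 → ⌈·⌉ = 74
j=2: r + 1k = 180.608111… → ⌈·⌉ = 181
j=3: r + 2k = 287.719222… → ⌈·⌉ = 288
j=4: r + 3k = 394.830333… → ⌈·⌉ = 395
j=5: r + 4k = 501.941444… → ⌈·⌉ = 502
j=6: r + 5k = 609.052555… → ⌈·⌉ = 610
j=7: r + 6k = 716.163666… → ⌈·⌉ = 717
j=8: r + 7k = 823.274777… → ⌈·⌉ = 824
j=9: r + 8k = 930.385888… → ⌈·⌉ = 931

74, 181, 288, 395, 502, 610, 717, 824, 931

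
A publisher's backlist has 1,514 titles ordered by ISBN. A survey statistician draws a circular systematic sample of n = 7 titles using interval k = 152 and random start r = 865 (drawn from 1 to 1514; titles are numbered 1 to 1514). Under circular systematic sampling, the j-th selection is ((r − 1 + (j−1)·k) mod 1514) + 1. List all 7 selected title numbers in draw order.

Selection 1: 865
Selection 2: 865 + 152 = 1017
Selection 3: 1017 + 152 = 1169
Selection 4: 1169 + 152 = 1321
Selection 5: 1321 + 152 = 1473
Selection 6: 1473 + 152 = 1625 → 1625 − 1514 = 111
Selection 7: 111 + 152 = 263

865, 1017, 1169, 1321, 1473, 111, 263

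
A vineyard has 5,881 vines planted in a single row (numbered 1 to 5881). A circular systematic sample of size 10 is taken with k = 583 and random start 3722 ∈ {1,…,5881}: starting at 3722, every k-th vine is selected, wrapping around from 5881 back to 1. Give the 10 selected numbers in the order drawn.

Selection 1: 3722
Selection 2: 3722 + 583 = 4305
Selection 3: 4305 + 583 = 4888
Selection 4: 4888 + 583 = 5471
Selection 5: 5471 + 583 = 6054 → 6054 − 5881 = 173
Selection 6: 173 + 583 = 756
Selection 7: 756 + 583 = 1339
Selection 8: 1339 + 583 = 1922
Selection 9: 1922 + 583 = 2505
Selection 10: 2505 + 583 = 3088

3722, 4305, 4888, 5471, 173, 756, 1339, 1922, 2505, 3088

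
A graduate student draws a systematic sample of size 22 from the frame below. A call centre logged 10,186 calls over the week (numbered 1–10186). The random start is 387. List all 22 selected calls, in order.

387, 850, 1313, 1776, 2239, 2702, 3165, 3628, 4091, 4554, 5017, 5480, 5943, 6406, 6869, 7332, 7795, 8258, 8721, 9184, 9647, 10110

k = N/n = 10186/22 = 463
call 1: 387
call 2: 387 + 463 = 850
call 3: 850 + 463 = 1313
call 4: 1313 + 463 = 1776
call 5: 1776 + 463 = 2239
call 6: 2239 + 463 = 2702
call 7: 2702 + 463 = 3165
call 8: 3165 + 463 = 3628
call 9: 3628 + 463 = 4091
call 10: 4091 + 463 = 4554
call 11: 4554 + 463 = 5017
call 12: 5017 + 463 = 5480
call 13: 5480 + 463 = 5943
call 14: 5943 + 463 = 6406
call 15: 6406 + 463 = 6869
call 16: 6869 + 463 = 7332
call 17: 7332 + 463 = 7795
call 18: 7795 + 463 = 8258
call 19: 8258 + 463 = 8721
call 20: 8721 + 463 = 9184
call 21: 9184 + 463 = 9647
call 22: 9647 + 463 = 10110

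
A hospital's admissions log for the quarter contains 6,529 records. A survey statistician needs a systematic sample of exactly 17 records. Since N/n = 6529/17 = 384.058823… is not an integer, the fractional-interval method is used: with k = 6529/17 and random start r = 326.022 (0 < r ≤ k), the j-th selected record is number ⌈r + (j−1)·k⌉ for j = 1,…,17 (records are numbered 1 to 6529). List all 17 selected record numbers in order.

j=1: r + 0k = 326.022 → ⌈·⌉ = 327
j=2: r + 1k = 710.080823… → ⌈·⌉ = 711
j=3: r + 2k = 1094.139647… → ⌈·⌉ = 1095
j=4: r + 3k = 1478.198470… → ⌈·⌉ = 1479
j=5: r + 4k = 1862.257294… → ⌈·⌉ = 1863
j=6: r + 5k = 2246.316117… → ⌈·⌉ = 2247
j=7: r + 6k = 2630.374941… → ⌈·⌉ = 2631
j=8: r + 7k = 3014.433764… → ⌈·⌉ = 3015
j=9: r + 8k = 3398.492588… → ⌈·⌉ = 3399
j=10: r + 9k = 3782.551411… → ⌈·⌉ = 3783
j=11: r + 10k = 4166.610235… → ⌈·⌉ = 4167
j=12: r + 11k = 4550.669058… → ⌈·⌉ = 4551
j=13: r + 12k = 4934.727882… → ⌈·⌉ = 4935
j=14: r + 13k = 5318.786705… → ⌈·⌉ = 5319
j=15: r + 14k = 5702.845529… → ⌈·⌉ = 5703
j=16: r + 15k = 6086.904352… → ⌈·⌉ = 6087
j=17: r + 16k = 6470.963176… → ⌈·⌉ = 6471

327, 711, 1095, 1479, 1863, 2247, 2631, 3015, 3399, 3783, 4167, 4551, 4935, 5319, 5703, 6087, 6471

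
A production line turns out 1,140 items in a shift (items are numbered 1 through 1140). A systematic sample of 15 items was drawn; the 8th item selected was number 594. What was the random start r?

k = 1140/15 = 76
r = 594 − (8−1)×76 = 594 − 532 = 62

62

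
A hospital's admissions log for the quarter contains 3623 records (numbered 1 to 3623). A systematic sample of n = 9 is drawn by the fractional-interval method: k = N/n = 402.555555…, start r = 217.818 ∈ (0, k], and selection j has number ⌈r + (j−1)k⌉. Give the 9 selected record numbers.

218, 621, 1023, 1426, 1829, 2231, 2634, 3036, 3439

j=1: r + 0k = 217.818 → ⌈·⌉ = 218
j=2: r + 1k = 620.373555… → ⌈·⌉ = 621
j=3: r + 2k = 1022.929111… → ⌈·⌉ = 1023
j=4: r + 3k = 1425.484666… → ⌈·⌉ = 1426
j=5: r + 4k = 1828.040222… → ⌈·⌉ = 1829
j=6: r + 5k = 2230.595777… → ⌈·⌉ = 2231
j=7: r + 6k = 2633.151333… → ⌈·⌉ = 2634
j=8: r + 7k = 3035.706888… → ⌈·⌉ = 3036
j=9: r + 8k = 3438.262444… → ⌈·⌉ = 3439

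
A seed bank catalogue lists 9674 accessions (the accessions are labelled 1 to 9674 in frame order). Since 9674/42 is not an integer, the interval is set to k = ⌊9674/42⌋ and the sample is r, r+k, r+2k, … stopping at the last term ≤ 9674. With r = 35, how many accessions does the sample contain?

k = ⌊9674/42⌋ = 230
Achieved size = ⌊(9674 − 35)/230⌋ + 1 = ⌊9639/230⌋ + 1 = 41 + 1 = 42
(last selection: 35 + 41×230 = 9465 ≤ 9674; next would be 9695 > 9674)

42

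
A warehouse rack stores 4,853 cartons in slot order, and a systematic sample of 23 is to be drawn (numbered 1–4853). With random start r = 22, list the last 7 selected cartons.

k = N/n = 4853/23 = 211
17th selection = 22 + 16×211 = 3398
18th: 3398 + 211 = 3609
19th: 3609 + 211 = 3820
20th: 3820 + 211 = 4031
21st: 4031 + 211 = 4242
22nd: 4242 + 211 = 4453
23rd: 4453 + 211 = 4664

3398, 3609, 3820, 4031, 4242, 4453, 4664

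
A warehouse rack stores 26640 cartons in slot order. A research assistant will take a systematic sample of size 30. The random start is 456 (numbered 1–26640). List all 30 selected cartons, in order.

k = N/n = 26640/30 = 888
carton 1: 456
carton 2: 456 + 888 = 1344
carton 3: 1344 + 888 = 2232
carton 4: 2232 + 888 = 3120
carton 5: 3120 + 888 = 4008
carton 6: 4008 + 888 = 4896
carton 7: 4896 + 888 = 5784
carton 8: 5784 + 888 = 6672
carton 9: 6672 + 888 = 7560
carton 10: 7560 + 888 = 8448
carton 11: 8448 + 888 = 9336
carton 12: 9336 + 888 = 10224
carton 13: 10224 + 888 = 11112
carton 14: 11112 + 888 = 12000
carton 15: 12000 + 888 = 12888
carton 16: 12888 + 888 = 13776
carton 17: 13776 + 888 = 14664
carton 18: 14664 + 888 = 15552
carton 19: 15552 + 888 = 16440
carton 20: 16440 + 888 = 17328
carton 21: 17328 + 888 = 18216
carton 22: 18216 + 888 = 19104
carton 23: 19104 + 888 = 19992
carton 24: 19992 + 888 = 20880
carton 25: 20880 + 888 = 21768
carton 26: 21768 + 888 = 22656
carton 27: 22656 + 888 = 23544
carton 28: 23544 + 888 = 24432
carton 29: 24432 + 888 = 25320
carton 30: 25320 + 888 = 26208

456, 1344, 2232, 3120, 4008, 4896, 5784, 6672, 7560, 8448, 9336, 10224, 11112, 12000, 12888, 13776, 14664, 15552, 16440, 17328, 18216, 19104, 19992, 20880, 21768, 22656, 23544, 24432, 25320, 26208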